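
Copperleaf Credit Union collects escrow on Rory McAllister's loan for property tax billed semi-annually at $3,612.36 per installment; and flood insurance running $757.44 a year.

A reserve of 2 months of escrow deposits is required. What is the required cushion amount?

$1,330.36

Property tax — $3,612.36 × 2 = $7,224.72 annually
Flood insurance — $757.44 annually
Total annual escrow = $7,224.72 + $757.44 = $7,982.16
Monthly = $7,982.16 ÷ 12 = $665.18
Required cushion = 2 × $665.18 = $1,330.36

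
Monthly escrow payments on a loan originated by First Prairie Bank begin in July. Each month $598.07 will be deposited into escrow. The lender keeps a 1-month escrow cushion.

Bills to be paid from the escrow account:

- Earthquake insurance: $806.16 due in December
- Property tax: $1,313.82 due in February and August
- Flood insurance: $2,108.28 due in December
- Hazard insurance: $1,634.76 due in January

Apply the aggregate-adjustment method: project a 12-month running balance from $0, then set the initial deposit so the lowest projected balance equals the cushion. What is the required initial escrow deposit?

Cushion = 1 × $598.07 = $598.07
Trial balance (start $0, +$598.07 each month, − disbursements):
  Jul: +$598.07 → $598.07
  Aug: +$598.07 − $1,313.82 → -$117.68
  Sep: +$598.07 → $480.39
  Oct: +$598.07 → $1,078.46
  Nov: +$598.07 → $1,676.53
  Dec: +$598.07 − $2,914.44 → -$639.84
  Jan: +$598.07 − $1,634.76 → -$1,676.53
  Feb: +$598.07 − $1,313.82 → -$2,392.28
  Mar: +$598.07 → -$1,794.21
  Apr: +$598.07 → -$1,196.14
  May: +$598.07 → -$598.07
  Jun: +$598.07 → $0.00
Lowest trial balance = -$2,392.28 (Feb)
Initial deposit = cushion − low point = $598.07 − (-$2,392.28) = $2,990.35

$2,990.35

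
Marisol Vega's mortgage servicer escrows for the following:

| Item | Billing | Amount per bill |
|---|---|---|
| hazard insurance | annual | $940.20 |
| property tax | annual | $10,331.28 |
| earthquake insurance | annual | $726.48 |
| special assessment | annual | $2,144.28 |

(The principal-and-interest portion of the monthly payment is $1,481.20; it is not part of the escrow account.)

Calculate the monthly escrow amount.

Hazard insurance — $940.20/yr
Property tax — $10,331.28/yr
Earthquake insurance — $726.48/yr
Special assessment — $2,144.28/yr
Total per year = $940.20 + $10,331.28 + $726.48 + $2,144.28 = $14,142.24
Base monthly escrow = $14,142.24 ÷ 12 = $1,178.52

$1,178.52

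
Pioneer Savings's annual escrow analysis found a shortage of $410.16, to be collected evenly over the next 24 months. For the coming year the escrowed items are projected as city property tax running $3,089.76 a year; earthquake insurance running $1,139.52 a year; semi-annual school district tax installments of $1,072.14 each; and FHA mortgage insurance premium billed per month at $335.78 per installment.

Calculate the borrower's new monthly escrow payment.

$884.00

City property tax — $3,089.76 annually
Earthquake insurance — $1,139.52 annually
School district tax — $1,072.14 × 2 = $2,144.28 annually
FHA mortgage insurance premium — $335.78 × 12 = $4,029.36 annually
Total per year = $3,089.76 + $1,139.52 + $2,144.28 + $4,029.36 = $10,402.92
Monthly escrow = $10,402.92 ÷ 12 = $866.91
Monthly shortage recovery: $410.16 ÷ 24 = $17.09
New monthly escrow = $866.91 + $17.09 = $884.00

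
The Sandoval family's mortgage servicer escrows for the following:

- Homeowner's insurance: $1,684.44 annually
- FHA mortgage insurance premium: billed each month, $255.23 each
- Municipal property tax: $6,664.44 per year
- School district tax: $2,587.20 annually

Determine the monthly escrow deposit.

Homeowner's insurance: $1,684.44 annually
FHA mortgage insurance premium: $255.23 × 12 = $3,062.76 annually
Municipal property tax: $6,664.44 annually
School district tax: $2,587.20 annually
Total annual escrow = $13,998.84
Base monthly escrow = $13,998.84 / 12 = $1,166.57

$1,166.57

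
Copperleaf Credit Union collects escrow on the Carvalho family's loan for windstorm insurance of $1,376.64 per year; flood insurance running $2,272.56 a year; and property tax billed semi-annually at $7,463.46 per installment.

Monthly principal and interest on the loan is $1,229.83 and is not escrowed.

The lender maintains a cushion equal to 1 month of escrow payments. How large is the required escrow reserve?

$1,548.01

Windstorm insurance = $1,376.64 per year
Flood insurance = $2,272.56 per year
Property tax = $7,463.46 × 2 = $14,926.92 per year
Total per year = $1,376.64 + $2,272.56 + $14,926.92 = $18,576.12
Monthly escrow = $18,576.12 ÷ 12 = $1,548.01
Required cushion = 1 × $1,548.01 = $1,548.01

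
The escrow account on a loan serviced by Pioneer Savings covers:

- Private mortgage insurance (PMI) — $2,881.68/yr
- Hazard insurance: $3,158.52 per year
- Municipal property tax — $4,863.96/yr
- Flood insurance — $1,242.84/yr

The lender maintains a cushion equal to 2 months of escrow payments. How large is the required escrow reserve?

Private mortgage insurance (PMI): $2,881.68 annually
Hazard insurance: $3,158.52 annually
Municipal property tax: $4,863.96 annually
Flood insurance: $1,242.84 annually
Combined annual = $12,147.00
Base monthly escrow = $12,147.00 / 12 = $1,012.25
Required cushion = 2 × $1,012.25 = $2,024.50

$2,024.50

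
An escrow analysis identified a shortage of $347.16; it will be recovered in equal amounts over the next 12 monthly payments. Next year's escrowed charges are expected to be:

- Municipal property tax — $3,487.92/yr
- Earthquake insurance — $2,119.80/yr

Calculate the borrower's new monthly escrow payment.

$496.24

Municipal property tax — $3,487.92 annually
Earthquake insurance — $2,119.80 annually
Total per year = $3,487.92 + $2,119.80 = $5,607.72
Monthly = $5,607.72 / 12 = $467.31
Monthly shortage recovery: $347.16 ÷ 12 = $28.93
Adjusted monthly = $467.31 + $28.93 = $496.24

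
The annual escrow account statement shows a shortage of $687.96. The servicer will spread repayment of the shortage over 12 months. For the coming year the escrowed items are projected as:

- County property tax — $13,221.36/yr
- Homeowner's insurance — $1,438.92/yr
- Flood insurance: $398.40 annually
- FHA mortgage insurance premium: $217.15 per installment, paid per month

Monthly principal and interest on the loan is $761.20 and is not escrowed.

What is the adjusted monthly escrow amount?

County property tax = $13,221.36/yr
Homeowner's insurance = $1,438.92/yr
Flood insurance = $398.40/yr
FHA mortgage insurance premium = $217.15 × 12 = $2,605.80/yr
Total per year = $13,221.36 + $1,438.92 + $398.40 + $2,605.80 = $17,664.48
Monthly escrow = $17,664.48 ÷ 12 = $1,472.04
Shortage spread = $687.96 ÷ 12 = $57.33/mo
New monthly escrow = $1,472.04 + $57.33 = $1,529.37

$1,529.37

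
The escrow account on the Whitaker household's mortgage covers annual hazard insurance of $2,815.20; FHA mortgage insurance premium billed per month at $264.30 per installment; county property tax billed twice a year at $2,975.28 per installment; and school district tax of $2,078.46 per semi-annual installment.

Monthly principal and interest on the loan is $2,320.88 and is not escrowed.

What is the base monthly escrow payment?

$1,341.19

Hazard insurance = $2,815.20 per year
FHA mortgage insurance premium = $264.30 × 12 = $3,171.60 per year
County property tax = $2,975.28 × 2 = $5,950.56 per year
School district tax = $2,078.46 × 2 = $4,156.92 per year
Yearly total = $2,815.20 + $3,171.60 + $5,950.56 + $4,156.92 = $16,094.28
Base monthly escrow = $16,094.28 / 12 = $1,341.19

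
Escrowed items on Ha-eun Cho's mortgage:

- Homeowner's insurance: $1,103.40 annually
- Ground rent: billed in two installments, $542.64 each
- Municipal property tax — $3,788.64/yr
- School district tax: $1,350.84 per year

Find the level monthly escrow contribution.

Homeowner's insurance — $1,103.40
Ground rent — $542.64 × 2 = $1,085.28
Municipal property tax — $3,788.64
School district tax — $1,350.84
Combined annual = $7,328.16
Per month = $7,328.16 / 12 = $610.68

$610.68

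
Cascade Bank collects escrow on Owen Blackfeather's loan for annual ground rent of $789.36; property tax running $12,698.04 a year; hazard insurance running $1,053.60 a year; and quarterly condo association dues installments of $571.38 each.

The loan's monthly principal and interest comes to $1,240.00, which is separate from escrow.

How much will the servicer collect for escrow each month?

$1,402.21

Ground rent — $789.36 per year
Property tax — $12,698.04 per year
Hazard insurance — $1,053.60 per year
Condo association dues — $571.38 × 4 = $2,285.52 per year
Combined annual = $16,826.52
Monthly = $16,826.52 / 12 = $1,402.21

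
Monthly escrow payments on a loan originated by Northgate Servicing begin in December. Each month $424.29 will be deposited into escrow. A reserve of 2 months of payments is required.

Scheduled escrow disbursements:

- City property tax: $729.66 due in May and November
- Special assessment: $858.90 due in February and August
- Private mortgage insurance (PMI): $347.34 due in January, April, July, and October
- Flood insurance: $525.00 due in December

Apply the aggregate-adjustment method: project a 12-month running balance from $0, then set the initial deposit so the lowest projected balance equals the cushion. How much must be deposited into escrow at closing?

Cushion = 2 × $424.29 = $848.58
Trial balance (start $0, +$424.29 each month, − disbursements):
  Dec: +$424.29 − $525.00 → -$100.71
  Jan: +$424.29 − $347.34 → -$23.76
  Feb: +$424.29 − $858.90 → -$458.37
  Mar: +$424.29 → -$34.08
  Apr: +$424.29 − $347.34 → $42.87
  May: +$424.29 − $729.66 → -$262.50
  Jun: +$424.29 → $161.79
  Jul: +$424.29 − $347.34 → $238.74
  Aug: +$424.29 − $858.90 → -$195.87
  Sep: +$424.29 → $228.42
  Oct: +$424.29 − $347.34 → $305.37
  Nov: +$424.29 − $729.66 → $0.00
Lowest trial balance = -$458.37 (Feb)
Initial deposit = cushion − low point = $848.58 − (-$458.37) = $1,306.95

$1,306.95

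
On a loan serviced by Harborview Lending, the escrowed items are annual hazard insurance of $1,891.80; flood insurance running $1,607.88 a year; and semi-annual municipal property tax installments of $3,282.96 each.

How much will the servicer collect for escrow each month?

$838.80

Hazard insurance — $1,891.80 annually
Flood insurance — $1,607.88 annually
Municipal property tax — $3,282.96 × 2 = $6,565.92 annually
Total annual escrow = $1,891.80 + $1,607.88 + $6,565.92 = $10,065.60
Per month = $10,065.60 / 12 = $838.80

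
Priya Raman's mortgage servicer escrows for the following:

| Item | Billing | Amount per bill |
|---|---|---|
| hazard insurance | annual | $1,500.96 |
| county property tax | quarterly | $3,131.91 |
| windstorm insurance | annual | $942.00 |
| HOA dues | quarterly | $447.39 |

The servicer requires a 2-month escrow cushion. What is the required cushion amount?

Hazard insurance — $1,500.96
County property tax — $3,131.91 × 4 = $12,527.64
Windstorm insurance — $942.00
HOA dues — $447.39 × 4 = $1,789.56
Total annual escrow = $1,500.96 + $12,527.64 + $942.00 + $1,789.56 = $16,760.16
Per month = $16,760.16 ÷ 12 = $1,396.68
Cushion = 2 × $1,396.68 = $2,793.36

$2,793.36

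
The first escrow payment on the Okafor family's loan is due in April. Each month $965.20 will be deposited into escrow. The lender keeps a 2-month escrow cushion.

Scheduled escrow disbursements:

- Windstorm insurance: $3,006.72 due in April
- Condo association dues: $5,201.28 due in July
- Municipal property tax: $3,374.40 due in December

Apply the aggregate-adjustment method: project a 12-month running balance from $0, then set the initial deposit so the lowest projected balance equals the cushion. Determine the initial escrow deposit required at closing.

Cushion = 2 × $965.20 = $1,930.40
Trial balance (start $0, +$965.20 each month, − disbursements):
  Apr: +$965.20 − $3,006.72 → -$2,041.52
  May: +$965.20 → -$1,076.32
  Jun: +$965.20 → -$111.12
  Jul: +$965.20 − $5,201.28 → -$4,347.20
  Aug: +$965.20 → -$3,382.00
  Sep: +$965.20 → -$2,416.80
  Oct: +$965.20 → -$1,451.60
  Nov: +$965.20 → -$486.40
  Dec: +$965.20 − $3,374.40 → -$2,895.60
  Jan: +$965.20 → -$1,930.40
  Feb: +$965.20 → -$965.20
  Mar: +$965.20 → $0.00
Lowest trial balance = -$4,347.20 (Jul)
Initial deposit = cushion − low point = $1,930.40 − (-$4,347.20) = $6,277.60

$6,277.60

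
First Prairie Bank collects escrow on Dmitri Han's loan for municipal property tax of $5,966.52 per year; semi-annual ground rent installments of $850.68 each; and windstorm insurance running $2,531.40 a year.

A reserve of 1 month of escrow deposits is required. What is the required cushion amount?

$849.94

Municipal property tax = $5,966.52/yr
Ground rent = $850.68 × 2 = $1,701.36/yr
Windstorm insurance = $2,531.40/yr
Yearly total = $5,966.52 + $1,701.36 + $2,531.40 = $10,199.28
Monthly = $10,199.28 / 12 = $849.94
Cushion = 1 × $849.94 = $849.94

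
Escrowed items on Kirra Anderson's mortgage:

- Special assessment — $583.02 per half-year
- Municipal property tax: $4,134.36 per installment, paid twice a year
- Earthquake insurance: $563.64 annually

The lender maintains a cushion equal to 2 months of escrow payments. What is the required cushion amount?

$1,666.40

Special assessment — $583.02 × 2 = $1,166.04 per year
Municipal property tax — $4,134.36 × 2 = $8,268.72 per year
Earthquake insurance — $563.64 per year
Total per year = $1,166.04 + $8,268.72 + $563.64 = $9,998.40
Per month = $9,998.40 / 12 = $833.20
Cushion = 2 × $833.20 = $1,666.40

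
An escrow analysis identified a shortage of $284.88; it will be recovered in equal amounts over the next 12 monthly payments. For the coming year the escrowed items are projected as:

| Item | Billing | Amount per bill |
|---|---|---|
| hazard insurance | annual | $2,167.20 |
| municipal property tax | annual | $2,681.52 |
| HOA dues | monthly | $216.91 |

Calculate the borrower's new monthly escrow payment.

Hazard insurance: $2,167.20/yr
Municipal property tax: $2,681.52/yr
HOA dues: $216.91 × 12 = $2,602.92/yr
Total per year = $7,451.64
Base monthly escrow = $7,451.64 ÷ 12 = $620.97
Monthly shortage recovery: $284.88 / 12 = $23.74
Adjusted monthly = $620.97 + $23.74 = $644.71

$644.71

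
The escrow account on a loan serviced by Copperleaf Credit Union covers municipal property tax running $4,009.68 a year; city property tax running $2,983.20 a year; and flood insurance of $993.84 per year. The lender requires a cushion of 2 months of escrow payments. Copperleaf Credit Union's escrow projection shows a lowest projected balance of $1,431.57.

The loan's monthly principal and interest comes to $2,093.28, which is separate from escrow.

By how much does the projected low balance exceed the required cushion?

Municipal property tax — $4,009.68 per year
City property tax — $2,983.20 per year
Flood insurance — $993.84 per year
Annual escrow total = $7,986.72
Per month = $7,986.72 ÷ 12 = $665.56
Cushion = 2 × $665.56 = $1,331.12
Surplus = $1,431.57 − $1,331.12 = $100.45

$100.45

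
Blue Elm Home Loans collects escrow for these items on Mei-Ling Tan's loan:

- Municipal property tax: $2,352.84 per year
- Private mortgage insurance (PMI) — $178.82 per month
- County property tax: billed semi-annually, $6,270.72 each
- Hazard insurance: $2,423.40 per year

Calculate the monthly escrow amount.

$1,621.96

Municipal property tax = $2,352.84/yr
Private mortgage insurance (PMI) = $178.82 × 12 = $2,145.84/yr
County property tax = $6,270.72 × 2 = $12,541.44/yr
Hazard insurance = $2,423.40/yr
Combined annual = $2,352.84 + $2,145.84 + $12,541.44 + $2,423.40 = $19,463.52
Per month = $19,463.52 / 12 = $1,621.96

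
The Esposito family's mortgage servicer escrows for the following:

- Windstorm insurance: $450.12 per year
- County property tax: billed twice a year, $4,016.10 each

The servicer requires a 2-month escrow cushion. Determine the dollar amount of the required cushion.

Windstorm insurance = $450.12 annually
County property tax = $4,016.10 × 2 = $8,032.20 annually
Total annual escrow = $450.12 + $8,032.20 = $8,482.32
Per month = $8,482.32 / 12 = $706.86
Required cushion = 2 × $706.86 = $1,413.72

$1,413.72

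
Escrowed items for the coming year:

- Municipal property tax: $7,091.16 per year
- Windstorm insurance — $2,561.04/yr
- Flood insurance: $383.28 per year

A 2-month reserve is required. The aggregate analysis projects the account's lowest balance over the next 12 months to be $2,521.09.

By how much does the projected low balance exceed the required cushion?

$848.51

Municipal property tax: $7,091.16 annually
Windstorm insurance: $2,561.04 annually
Flood insurance: $383.28 annually
Total per year = $10,035.48
Base monthly escrow = $10,035.48 ÷ 12 = $836.29
Required cushion = 2 × $836.29 = $1,672.58
Surplus = $2,521.09 − $1,672.58 = $848.51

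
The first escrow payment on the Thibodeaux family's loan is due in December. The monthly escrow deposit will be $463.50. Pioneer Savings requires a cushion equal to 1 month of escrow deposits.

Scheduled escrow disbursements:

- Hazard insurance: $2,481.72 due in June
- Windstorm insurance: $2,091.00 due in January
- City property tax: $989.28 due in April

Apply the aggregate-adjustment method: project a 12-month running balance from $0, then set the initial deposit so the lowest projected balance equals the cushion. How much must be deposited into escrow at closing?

$2,781.00

Cushion = 1 × $463.50 = $463.50
Trial balance (start $0, +$463.50 each month, − disbursements):
  Dec: +$463.50 → $463.50
  Jan: +$463.50 − $2,091.00 → -$1,164.00
  Feb: +$463.50 → -$700.50
  Mar: +$463.50 → -$237.00
  Apr: +$463.50 − $989.28 → -$762.78
  May: +$463.50 → -$299.28
  Jun: +$463.50 − $2,481.72 → -$2,317.50
  Jul: +$463.50 → -$1,854.00
  Aug: +$463.50 → -$1,390.50
  Sep: +$463.50 → -$927.00
  Oct: +$463.50 → -$463.50
  Nov: +$463.50 → $0.00
Lowest trial balance = -$2,317.50 (Jun)
Initial deposit = cushion − low point = $463.50 − (-$2,317.50) = $2,781.00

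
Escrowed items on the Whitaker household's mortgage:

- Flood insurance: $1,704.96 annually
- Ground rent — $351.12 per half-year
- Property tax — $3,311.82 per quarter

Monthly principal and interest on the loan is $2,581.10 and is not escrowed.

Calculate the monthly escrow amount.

Flood insurance = $1,704.96 per year
Ground rent = $351.12 × 2 = $702.24 per year
Property tax = $3,311.82 × 4 = $13,247.28 per year
Combined annual = $15,654.48
Per month = $15,654.48 / 12 = $1,304.54

$1,304.54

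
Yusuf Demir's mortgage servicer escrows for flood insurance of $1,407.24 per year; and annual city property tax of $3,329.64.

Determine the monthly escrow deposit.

Flood insurance — $1,407.24/yr
City property tax — $3,329.64/yr
Total annual escrow = $1,407.24 + $3,329.64 = $4,736.88
Monthly = $4,736.88 ÷ 12 = $394.74

$394.74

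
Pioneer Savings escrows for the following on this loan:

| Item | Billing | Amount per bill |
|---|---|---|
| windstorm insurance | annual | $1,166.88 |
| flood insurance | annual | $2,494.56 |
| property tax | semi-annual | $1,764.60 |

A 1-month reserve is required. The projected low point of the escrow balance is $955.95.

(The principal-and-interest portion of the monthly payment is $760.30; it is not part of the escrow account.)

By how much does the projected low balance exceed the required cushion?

Windstorm insurance: $1,166.88
Flood insurance: $2,494.56
Property tax: $1,764.60 × 2 = $3,529.20
Annual escrow total = $1,166.88 + $2,494.56 + $3,529.20 = $7,190.64
Base monthly escrow = $7,190.64 / 12 = $599.22
Required reserve = 1 × $599.22 = $599.22
Excess over cushion: $955.95 − $599.22 = $356.73

$356.73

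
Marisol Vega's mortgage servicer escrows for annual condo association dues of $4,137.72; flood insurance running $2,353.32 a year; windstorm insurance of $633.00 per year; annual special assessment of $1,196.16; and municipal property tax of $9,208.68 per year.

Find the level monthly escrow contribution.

Condo association dues = $4,137.72 per year
Flood insurance = $2,353.32 per year
Windstorm insurance = $633.00 per year
Special assessment = $1,196.16 per year
Municipal property tax = $9,208.68 per year
Yearly total = $4,137.72 + $2,353.32 + $633.00 + $1,196.16 + $9,208.68 = $17,528.88
Per month = $17,528.88 ÷ 12 = $1,460.74

$1,460.74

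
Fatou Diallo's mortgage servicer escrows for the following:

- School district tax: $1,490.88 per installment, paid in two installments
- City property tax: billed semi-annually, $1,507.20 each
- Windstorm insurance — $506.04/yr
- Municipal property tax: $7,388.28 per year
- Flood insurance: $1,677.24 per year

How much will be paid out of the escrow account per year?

School district tax = $1,490.88 × 2 = $2,981.76 per year
City property tax = $1,507.20 × 2 = $3,014.40 per year
Windstorm insurance = $506.04 per year
Municipal property tax = $7,388.28 per year
Flood insurance = $1,677.24 per year
Total annual escrow = $15,567.72

$15,567.72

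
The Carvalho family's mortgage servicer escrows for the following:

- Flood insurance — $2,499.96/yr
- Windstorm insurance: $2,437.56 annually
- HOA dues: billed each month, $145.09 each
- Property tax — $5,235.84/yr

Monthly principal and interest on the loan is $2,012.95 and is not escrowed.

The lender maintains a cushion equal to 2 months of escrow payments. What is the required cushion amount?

Flood insurance = $2,499.96
Windstorm insurance = $2,437.56
HOA dues = $145.09 × 12 = $1,741.08
Property tax = $5,235.84
Annual escrow total = $11,914.44
Base monthly escrow = $11,914.44 ÷ 12 = $992.87
Cushion = 2 × $992.87 = $1,985.74

$1,985.74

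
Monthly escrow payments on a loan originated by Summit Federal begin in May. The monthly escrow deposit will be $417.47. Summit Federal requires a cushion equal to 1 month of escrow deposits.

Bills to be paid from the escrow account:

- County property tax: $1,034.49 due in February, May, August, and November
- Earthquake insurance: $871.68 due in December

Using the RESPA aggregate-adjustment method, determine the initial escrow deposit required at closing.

Cushion = 1 × $417.47 = $417.47
Trial balance (start $0, +$417.47 each month, − disbursements):
  May: +$417.47 − $1,034.49 → -$617.02
  Jun: +$417.47 → -$199.55
  Jul: +$417.47 → $217.92
  Aug: +$417.47 − $1,034.49 → -$399.10
  Sep: +$417.47 → $18.37
  Oct: +$417.47 → $435.84
  Nov: +$417.47 − $1,034.49 → -$181.18
  Dec: +$417.47 − $871.68 → -$635.39
  Jan: +$417.47 → -$217.92
  Feb: +$417.47 − $1,034.49 → -$834.94
  Mar: +$417.47 → -$417.47
  Apr: +$417.47 → $0.00
Lowest trial balance = -$834.94 (Feb)
Initial deposit = cushion − low point = $417.47 − (-$834.94) = $1,252.41

$1,252.41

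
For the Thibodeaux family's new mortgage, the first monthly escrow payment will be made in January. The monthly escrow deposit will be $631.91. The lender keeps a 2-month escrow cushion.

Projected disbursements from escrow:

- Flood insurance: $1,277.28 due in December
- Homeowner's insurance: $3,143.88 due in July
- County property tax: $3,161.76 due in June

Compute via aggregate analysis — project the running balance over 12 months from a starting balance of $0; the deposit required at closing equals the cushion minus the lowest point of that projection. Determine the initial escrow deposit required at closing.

Cushion = 2 × $631.91 = $1,263.82
Trial balance (start $0, +$631.91 each month, − disbursements):
  Jan: +$631.91 → $631.91
  Feb: +$631.91 → $1,263.82
  Mar: +$631.91 → $1,895.73
  Apr: +$631.91 → $2,527.64
  May: +$631.91 → $3,159.55
  Jun: +$631.91 − $3,161.76 → $629.70
  Jul: +$631.91 − $3,143.88 → -$1,882.27
  Aug: +$631.91 → -$1,250.36
  Sep: +$631.91 → -$618.45
  Oct: +$631.91 → $13.46
  Nov: +$631.91 → $645.37
  Dec: +$631.91 − $1,277.28 → $0.00
Lowest trial balance = -$1,882.27 (Jul)
Initial deposit = cushion − low point = $1,263.82 − (-$1,882.27) = $3,146.09

$3,146.09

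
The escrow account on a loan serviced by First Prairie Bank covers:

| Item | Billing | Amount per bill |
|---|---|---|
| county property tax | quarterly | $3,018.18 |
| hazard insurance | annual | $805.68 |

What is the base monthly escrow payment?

County property tax: $3,018.18 × 4 = $12,072.72 per year
Hazard insurance: $805.68 per year
Total annual escrow = $12,072.72 + $805.68 = $12,878.40
Monthly = $12,878.40 ÷ 12 = $1,073.20

$1,073.20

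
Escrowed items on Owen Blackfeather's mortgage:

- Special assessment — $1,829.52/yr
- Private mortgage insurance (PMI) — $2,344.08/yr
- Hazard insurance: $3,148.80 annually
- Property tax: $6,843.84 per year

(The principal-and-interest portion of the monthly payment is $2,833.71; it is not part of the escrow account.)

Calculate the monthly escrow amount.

$1,180.52

Special assessment: $1,829.52
Private mortgage insurance (PMI): $2,344.08
Hazard insurance: $3,148.80
Property tax: $6,843.84
Total per year = $14,166.24
Monthly = $14,166.24 ÷ 12 = $1,180.52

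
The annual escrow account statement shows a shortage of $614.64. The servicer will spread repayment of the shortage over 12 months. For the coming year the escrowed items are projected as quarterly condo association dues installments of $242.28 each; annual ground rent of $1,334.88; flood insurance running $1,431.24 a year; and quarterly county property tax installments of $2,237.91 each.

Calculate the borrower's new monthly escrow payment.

$1,108.46

Condo association dues — $242.28 × 4 = $969.12/yr
Ground rent — $1,334.88/yr
Flood insurance — $1,431.24/yr
County property tax — $2,237.91 × 4 = $8,951.64/yr
Combined annual = $969.12 + $1,334.88 + $1,431.24 + $8,951.64 = $12,686.88
Monthly = $12,686.88 ÷ 12 = $1,057.24
Shortage spread = $614.64 / 12 = $51.22/mo
Adjusted monthly = $1,057.24 + $51.22 = $1,108.46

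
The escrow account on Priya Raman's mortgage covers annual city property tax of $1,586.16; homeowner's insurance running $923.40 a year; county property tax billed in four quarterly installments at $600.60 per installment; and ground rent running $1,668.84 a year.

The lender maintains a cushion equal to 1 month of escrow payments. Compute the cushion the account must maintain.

City property tax = $1,586.16
Homeowner's insurance = $923.40
County property tax = $600.60 × 4 = $2,402.40
Ground rent = $1,668.84
Total annual escrow = $1,586.16 + $923.40 + $2,402.40 + $1,668.84 = $6,580.80
Per month = $6,580.80 ÷ 12 = $548.40
Cushion = 1 × $548.40 = $548.40

$548.40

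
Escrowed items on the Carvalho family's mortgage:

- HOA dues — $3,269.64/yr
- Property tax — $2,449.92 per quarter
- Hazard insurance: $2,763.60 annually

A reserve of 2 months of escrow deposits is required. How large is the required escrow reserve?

$2,638.82

HOA dues — $3,269.64
Property tax — $2,449.92 × 4 = $9,799.68
Hazard insurance — $2,763.60
Annual escrow total = $15,832.92
Monthly = $15,832.92 ÷ 12 = $1,319.41
Cushion = 2 × $1,319.41 = $2,638.82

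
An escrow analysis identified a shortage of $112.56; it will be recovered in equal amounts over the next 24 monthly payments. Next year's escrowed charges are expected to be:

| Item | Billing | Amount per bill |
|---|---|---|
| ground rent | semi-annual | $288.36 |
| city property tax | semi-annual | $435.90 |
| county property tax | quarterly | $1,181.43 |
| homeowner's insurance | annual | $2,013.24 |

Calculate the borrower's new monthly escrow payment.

Ground rent = $288.36 × 2 = $576.72 per year
City property tax = $435.90 × 2 = $871.80 per year
County property tax = $1,181.43 × 4 = $4,725.72 per year
Homeowner's insurance = $2,013.24 per year
Total per year = $8,187.48
Base monthly escrow = $8,187.48 ÷ 12 = $682.29
Shortage per month = $112.56 ÷ 24 = $4.69
Adjusted monthly = $682.29 + $4.69 = $686.98

$686.98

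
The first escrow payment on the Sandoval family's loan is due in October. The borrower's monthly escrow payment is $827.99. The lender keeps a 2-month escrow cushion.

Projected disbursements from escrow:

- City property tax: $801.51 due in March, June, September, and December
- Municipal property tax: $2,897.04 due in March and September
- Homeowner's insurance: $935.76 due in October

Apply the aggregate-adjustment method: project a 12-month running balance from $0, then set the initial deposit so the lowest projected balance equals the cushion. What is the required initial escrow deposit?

Cushion = 2 × $827.99 = $1,655.98
Trial balance (start $0, +$827.99 each month, − disbursements):
  Oct: +$827.99 − $935.76 → -$107.77
  Nov: +$827.99 → $720.22
  Dec: +$827.99 − $801.51 → $746.70
  Jan: +$827.99 → $1,574.69
  Feb: +$827.99 → $2,402.68
  Mar: +$827.99 − $3,698.55 → -$467.88
  Apr: +$827.99 → $360.11
  May: +$827.99 → $1,188.10
  Jun: +$827.99 − $801.51 → $1,214.58
  Jul: +$827.99 → $2,042.57
  Aug: +$827.99 → $2,870.56
  Sep: +$827.99 − $3,698.55 → $0.00
Lowest trial balance = -$467.88 (Mar)
Initial deposit = cushion − low point = $1,655.98 − (-$467.88) = $2,123.86

$2,123.86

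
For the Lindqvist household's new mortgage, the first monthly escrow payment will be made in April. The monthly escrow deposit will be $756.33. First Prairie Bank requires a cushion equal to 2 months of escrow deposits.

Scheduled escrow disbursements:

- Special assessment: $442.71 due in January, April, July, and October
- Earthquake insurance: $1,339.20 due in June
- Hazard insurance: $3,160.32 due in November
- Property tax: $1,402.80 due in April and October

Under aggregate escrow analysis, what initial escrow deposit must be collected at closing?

Cushion = 2 × $756.33 = $1,512.66
Trial balance (start $0, +$756.33 each month, − disbursements):
  Apr: +$756.33 − $1,845.51 → -$1,089.18
  May: +$756.33 → -$332.85
  Jun: +$756.33 − $1,339.20 → -$915.72
  Jul: +$756.33 − $442.71 → -$602.10
  Aug: +$756.33 → $154.23
  Sep: +$756.33 → $910.56
  Oct: +$756.33 − $1,845.51 → -$178.62
  Nov: +$756.33 − $3,160.32 → -$2,582.61
  Dec: +$756.33 → -$1,826.28
  Jan: +$756.33 − $442.71 → -$1,512.66
  Feb: +$756.33 → -$756.33
  Mar: +$756.33 → $0.00
Lowest trial balance = -$2,582.61 (Nov)
Initial deposit = cushion − low point = $1,512.66 − (-$2,582.61) = $4,095.27

$4,095.27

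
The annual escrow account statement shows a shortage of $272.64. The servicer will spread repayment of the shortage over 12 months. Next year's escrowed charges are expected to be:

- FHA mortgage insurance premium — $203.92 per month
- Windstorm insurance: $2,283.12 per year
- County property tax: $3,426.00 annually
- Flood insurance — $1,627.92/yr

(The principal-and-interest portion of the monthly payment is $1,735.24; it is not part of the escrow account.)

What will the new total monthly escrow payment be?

FHA mortgage insurance premium — $203.92 × 12 = $2,447.04 per year
Windstorm insurance — $2,283.12 per year
County property tax — $3,426.00 per year
Flood insurance — $1,627.92 per year
Annual escrow total = $2,447.04 + $2,283.12 + $3,426.00 + $1,627.92 = $9,784.08
Per month = $9,784.08 / 12 = $815.34
Monthly shortage recovery: $272.64 / 12 = $22.72
Adjusted monthly = $815.34 + $22.72 = $838.06

$838.06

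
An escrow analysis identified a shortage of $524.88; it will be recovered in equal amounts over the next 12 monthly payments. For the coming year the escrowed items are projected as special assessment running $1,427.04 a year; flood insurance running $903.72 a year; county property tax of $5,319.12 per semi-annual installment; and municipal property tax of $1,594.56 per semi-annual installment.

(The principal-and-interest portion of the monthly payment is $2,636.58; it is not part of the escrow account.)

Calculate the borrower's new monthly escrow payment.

$1,390.25

Special assessment — $1,427.04 annually
Flood insurance — $903.72 annually
County property tax — $5,319.12 × 2 = $10,638.24 annually
Municipal property tax — $1,594.56 × 2 = $3,189.12 annually
Yearly total = $16,158.12
Base monthly escrow = $16,158.12 / 12 = $1,346.51
Shortage per month = $524.88 / 12 = $43.74
New monthly escrow = $1,346.51 + $43.74 = $1,390.25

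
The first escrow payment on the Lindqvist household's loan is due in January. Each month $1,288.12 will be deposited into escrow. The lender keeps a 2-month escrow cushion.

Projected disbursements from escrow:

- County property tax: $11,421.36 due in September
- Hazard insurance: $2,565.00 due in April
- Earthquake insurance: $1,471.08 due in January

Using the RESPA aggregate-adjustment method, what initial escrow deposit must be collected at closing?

$6,440.60

Cushion = 2 × $1,288.12 = $2,576.24
Trial balance (start $0, +$1,288.12 each month, − disbursements):
  Jan: +$1,288.12 − $1,471.08 → -$182.96
  Feb: +$1,288.12 → $1,105.16
  Mar: +$1,288.12 → $2,393.28
  Apr: +$1,288.12 − $2,565.00 → $1,116.40
  May: +$1,288.12 → $2,404.52
  Jun: +$1,288.12 → $3,692.64
  Jul: +$1,288.12 → $4,980.76
  Aug: +$1,288.12 → $6,268.88
  Sep: +$1,288.12 − $11,421.36 → -$3,864.36
  Oct: +$1,288.12 → -$2,576.24
  Nov: +$1,288.12 → -$1,288.12
  Dec: +$1,288.12 → $0.00
Lowest trial balance = -$3,864.36 (Sep)
Initial deposit = cushion − low point = $2,576.24 − (-$3,864.36) = $6,440.60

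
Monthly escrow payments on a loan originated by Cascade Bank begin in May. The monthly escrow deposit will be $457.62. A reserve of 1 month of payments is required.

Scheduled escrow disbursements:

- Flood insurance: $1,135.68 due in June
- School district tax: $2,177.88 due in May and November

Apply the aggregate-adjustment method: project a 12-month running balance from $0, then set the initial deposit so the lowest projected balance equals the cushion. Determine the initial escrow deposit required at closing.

$2,855.94

Cushion = 1 × $457.62 = $457.62
Trial balance (start $0, +$457.62 each month, − disbursements):
  May: +$457.62 − $2,177.88 → -$1,720.26
  Jun: +$457.62 − $1,135.68 → -$2,398.32
  Jul: +$457.62 → -$1,940.70
  Aug: +$457.62 → -$1,483.08
  Sep: +$457.62 → -$1,025.46
  Oct: +$457.62 → -$567.84
  Nov: +$457.62 − $2,177.88 → -$2,288.10
  Dec: +$457.62 → -$1,830.48
  Jan: +$457.62 → -$1,372.86
  Feb: +$457.62 → -$915.24
  Mar: +$457.62 → -$457.62
  Apr: +$457.62 → $0.00
Lowest trial balance = -$2,398.32 (Jun)
Initial deposit = cushion − low point = $457.62 − (-$2,398.32) = $2,855.94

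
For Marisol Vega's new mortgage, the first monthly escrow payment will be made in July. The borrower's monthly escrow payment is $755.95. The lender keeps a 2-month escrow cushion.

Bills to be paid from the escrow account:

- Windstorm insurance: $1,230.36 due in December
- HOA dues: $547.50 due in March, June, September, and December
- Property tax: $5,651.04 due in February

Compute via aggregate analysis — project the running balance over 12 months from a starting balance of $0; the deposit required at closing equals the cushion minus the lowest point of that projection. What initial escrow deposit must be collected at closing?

Cushion = 2 × $755.95 = $1,511.90
Trial balance (start $0, +$755.95 each month, − disbursements):
  Jul: +$755.95 → $755.95
  Aug: +$755.95 → $1,511.90
  Sep: +$755.95 − $547.50 → $1,720.35
  Oct: +$755.95 → $2,476.30
  Nov: +$755.95 → $3,232.25
  Dec: +$755.95 − $1,777.86 → $2,210.34
  Jan: +$755.95 → $2,966.29
  Feb: +$755.95 − $5,651.04 → -$1,928.80
  Mar: +$755.95 − $547.50 → -$1,720.35
  Apr: +$755.95 → -$964.40
  May: +$755.95 → -$208.45
  Jun: +$755.95 − $547.50 → $0.00
Lowest trial balance = -$1,928.80 (Feb)
Initial deposit = cushion − low point = $1,511.90 − (-$1,928.80) = $3,440.70

$3,440.70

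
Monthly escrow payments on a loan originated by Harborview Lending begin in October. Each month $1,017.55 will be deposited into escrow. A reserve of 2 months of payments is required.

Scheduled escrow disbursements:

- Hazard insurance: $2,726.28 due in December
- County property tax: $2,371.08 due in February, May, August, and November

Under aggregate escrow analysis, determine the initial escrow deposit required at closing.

Cushion = 2 × $1,017.55 = $2,035.10
Trial balance (start $0, +$1,017.55 each month, − disbursements):
  Oct: +$1,017.55 → $1,017.55
  Nov: +$1,017.55 − $2,371.08 → -$335.98
  Dec: +$1,017.55 − $2,726.28 → -$2,044.71
  Jan: +$1,017.55 → -$1,027.16
  Feb: +$1,017.55 − $2,371.08 → -$2,380.69
  Mar: +$1,017.55 → -$1,363.14
  Apr: +$1,017.55 → -$345.59
  May: +$1,017.55 − $2,371.08 → -$1,699.12
  Jun: +$1,017.55 → -$681.57
  Jul: +$1,017.55 → $335.98
  Aug: +$1,017.55 − $2,371.08 → -$1,017.55
  Sep: +$1,017.55 → $0.00
Lowest trial balance = -$2,380.69 (Feb)
Initial deposit = cushion − low point = $2,035.10 − (-$2,380.69) = $4,415.79

$4,415.79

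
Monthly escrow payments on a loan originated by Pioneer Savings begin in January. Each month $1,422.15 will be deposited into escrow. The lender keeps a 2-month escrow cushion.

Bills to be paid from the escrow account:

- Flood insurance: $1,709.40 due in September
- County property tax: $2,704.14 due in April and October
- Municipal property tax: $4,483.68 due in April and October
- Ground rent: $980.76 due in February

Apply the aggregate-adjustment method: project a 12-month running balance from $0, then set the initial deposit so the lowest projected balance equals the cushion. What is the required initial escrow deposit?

$5,688.60

Cushion = 2 × $1,422.15 = $2,844.30
Trial balance (start $0, +$1,422.15 each month, − disbursements):
  Jan: +$1,422.15 → $1,422.15
  Feb: +$1,422.15 − $980.76 → $1,863.54
  Mar: +$1,422.15 → $3,285.69
  Apr: +$1,422.15 − $7,187.82 → -$2,479.98
  May: +$1,422.15 → -$1,057.83
  Jun: +$1,422.15 → $364.32
  Jul: +$1,422.15 → $1,786.47
  Aug: +$1,422.15 → $3,208.62
  Sep: +$1,422.15 − $1,709.40 → $2,921.37
  Oct: +$1,422.15 − $7,187.82 → -$2,844.30
  Nov: +$1,422.15 → -$1,422.15
  Dec: +$1,422.15 → $0.00
Lowest trial balance = -$2,844.30 (Oct)
Initial deposit = cushion − low point = $2,844.30 − (-$2,844.30) = $5,688.60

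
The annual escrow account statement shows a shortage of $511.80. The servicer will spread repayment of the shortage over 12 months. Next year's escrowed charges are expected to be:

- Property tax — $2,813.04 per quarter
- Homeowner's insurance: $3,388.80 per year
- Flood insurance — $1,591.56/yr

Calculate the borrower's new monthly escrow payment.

$1,395.36

Property tax — $2,813.04 × 4 = $11,252.16 per year
Homeowner's insurance — $3,388.80 per year
Flood insurance — $1,591.56 per year
Total per year = $11,252.16 + $3,388.80 + $1,591.56 = $16,232.52
Monthly = $16,232.52 ÷ 12 = $1,352.71
Shortage per month = $511.80 / 12 = $42.65
New monthly escrow = $1,352.71 + $42.65 = $1,395.36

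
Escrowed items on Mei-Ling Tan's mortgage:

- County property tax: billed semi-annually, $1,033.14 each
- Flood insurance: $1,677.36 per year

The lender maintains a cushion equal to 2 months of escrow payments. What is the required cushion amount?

$623.94

County property tax = $1,033.14 × 2 = $2,066.28/yr
Flood insurance = $1,677.36/yr
Total annual escrow = $2,066.28 + $1,677.36 = $3,743.64
Monthly = $3,743.64 / 12 = $311.97
Cushion = 2 × $311.97 = $623.94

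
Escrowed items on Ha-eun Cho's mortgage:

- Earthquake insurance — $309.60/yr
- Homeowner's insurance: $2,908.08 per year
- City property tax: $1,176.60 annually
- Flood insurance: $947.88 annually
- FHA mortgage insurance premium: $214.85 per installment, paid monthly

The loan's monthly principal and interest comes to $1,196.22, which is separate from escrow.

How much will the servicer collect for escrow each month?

$660.03

Earthquake insurance = $309.60 per year
Homeowner's insurance = $2,908.08 per year
City property tax = $1,176.60 per year
Flood insurance = $947.88 per year
FHA mortgage insurance premium = $214.85 × 12 = $2,578.20 per year
Combined annual = $309.60 + $2,908.08 + $1,176.60 + $947.88 + $2,578.20 = $7,920.36
Per month = $7,920.36 ÷ 12 = $660.03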